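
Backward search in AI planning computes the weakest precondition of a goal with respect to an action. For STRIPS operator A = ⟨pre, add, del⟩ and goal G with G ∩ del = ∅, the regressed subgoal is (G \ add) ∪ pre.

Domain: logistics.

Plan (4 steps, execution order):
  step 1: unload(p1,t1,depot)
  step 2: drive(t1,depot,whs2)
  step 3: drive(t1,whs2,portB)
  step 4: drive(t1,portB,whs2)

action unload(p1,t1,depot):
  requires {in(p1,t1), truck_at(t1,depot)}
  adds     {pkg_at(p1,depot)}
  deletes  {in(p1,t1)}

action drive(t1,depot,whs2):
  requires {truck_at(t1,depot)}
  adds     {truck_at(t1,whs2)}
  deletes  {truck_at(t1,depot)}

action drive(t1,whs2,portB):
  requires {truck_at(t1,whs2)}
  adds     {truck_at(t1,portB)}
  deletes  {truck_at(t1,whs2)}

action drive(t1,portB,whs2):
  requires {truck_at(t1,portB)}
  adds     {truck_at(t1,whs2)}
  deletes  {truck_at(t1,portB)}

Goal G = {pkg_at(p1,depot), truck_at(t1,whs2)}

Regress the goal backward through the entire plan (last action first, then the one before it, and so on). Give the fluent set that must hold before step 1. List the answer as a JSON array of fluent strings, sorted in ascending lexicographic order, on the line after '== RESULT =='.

Work backward from the goal:
  through step 4 (drive(t1,portB,whs2)): drop {truck_at(t1,whs2)}, keep {pkg_at(p1,depot)}, require {truck_at(t1,portB)}
    → {pkg_at(p1,depot), truck_at(t1,portB)}
  through step 3 (drive(t1,whs2,portB)): drop {truck_at(t1,portB)}, keep {pkg_at(p1,depot)}, require {truck_at(t1,whs2)}
    → {pkg_at(p1,depot), truck_at(t1,whs2)}
  through step 2 (drive(t1,depot,whs2)): drop {truck_at(t1,whs2)}, keep {pkg_at(p1,depot)}, require {truck_at(t1,depot)}
    → {pkg_at(p1,depot), truck_at(t1,depot)}
  through step 1 (unload(p1,t1,depot)): drop {pkg_at(p1,depot)}, keep {truck_at(t1,depot)}, require {in(p1,t1), truck_at(t1,depot)}
    → {in(p1,t1), truck_at(t1,depot)}

== RESULT ==
["in(p1,t1)", "truck_at(t1,depot)"]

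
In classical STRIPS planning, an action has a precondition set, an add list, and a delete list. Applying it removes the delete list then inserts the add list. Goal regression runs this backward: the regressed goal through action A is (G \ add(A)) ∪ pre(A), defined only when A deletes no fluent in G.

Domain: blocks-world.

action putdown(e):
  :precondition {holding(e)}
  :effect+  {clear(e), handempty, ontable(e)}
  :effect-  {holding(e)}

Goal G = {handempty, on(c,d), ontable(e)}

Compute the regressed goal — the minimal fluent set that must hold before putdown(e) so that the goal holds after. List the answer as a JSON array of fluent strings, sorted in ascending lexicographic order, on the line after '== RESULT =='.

Regress:
  G ∩ del = {}  (empty — regression defined)
  G \ add = {handempty, on(c,d), ontable(e)} \ {clear(e), handempty, ontable(e)} = {on(c,d)}
  ∪ pre   = {on(c,d)} ∪ {holding(e)}
          = {holding(e), on(c,d)}

== RESULT ==
["holding(e)", "on(c,d)"]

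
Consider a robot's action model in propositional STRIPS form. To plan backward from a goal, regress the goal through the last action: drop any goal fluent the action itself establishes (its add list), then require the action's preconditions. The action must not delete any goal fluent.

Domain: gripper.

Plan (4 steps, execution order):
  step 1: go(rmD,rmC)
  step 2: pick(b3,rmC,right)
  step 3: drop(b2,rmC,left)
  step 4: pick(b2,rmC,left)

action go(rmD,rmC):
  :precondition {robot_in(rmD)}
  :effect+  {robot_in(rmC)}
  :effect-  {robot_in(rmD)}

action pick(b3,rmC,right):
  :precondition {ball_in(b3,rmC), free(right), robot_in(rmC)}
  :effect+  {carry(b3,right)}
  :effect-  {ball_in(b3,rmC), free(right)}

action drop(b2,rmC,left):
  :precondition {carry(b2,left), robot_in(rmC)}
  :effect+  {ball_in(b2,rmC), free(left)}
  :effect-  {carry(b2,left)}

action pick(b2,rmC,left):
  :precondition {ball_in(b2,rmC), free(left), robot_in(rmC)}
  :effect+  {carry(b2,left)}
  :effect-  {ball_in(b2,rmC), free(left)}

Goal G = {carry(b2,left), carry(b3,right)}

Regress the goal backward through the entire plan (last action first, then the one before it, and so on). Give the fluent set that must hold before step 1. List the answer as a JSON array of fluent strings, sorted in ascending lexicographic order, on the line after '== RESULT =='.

Work backward from the goal:
  through step 4 (pick(b2,rmC,left)): drop {carry(b2,left)}, keep {carry(b3,right)}, require {ball_in(b2,rmC), free(left), robot_in(rmC)}
    → {ball_in(b2,rmC), carry(b3,right), free(left), robot_in(rmC)}
  through step 3 (drop(b2,rmC,left)): drop {ball_in(b2,rmC), free(left)}, keep {carry(b3,right), robot_in(rmC)}, require {carry(b2,left), robot_in(rmC)}
    → {carry(b2,left), carry(b3,right), robot_in(rmC)}
  through step 2 (pick(b3,rmC,right)): drop {carry(b3,right)}, keep {carry(b2,left), robot_in(rmC)}, require {ball_in(b3,rmC), free(right), robot_in(rmC)}
    → {ball_in(b3,rmC), carry(b2,left), free(right), robot_in(rmC)}
  through step 1 (go(rmD,rmC)): drop {robot_in(rmC)}, keep {ball_in(b3,rmC), carry(b2,left), free(right)}, require {robot_in(rmD)}
    → {ball_in(b3,rmC), carry(b2,left), free(right), robot_in(rmD)}

== RESULT ==
["ball_in(b3,rmC)", "carry(b2,left)", "free(right)", "robot_in(rmD)"]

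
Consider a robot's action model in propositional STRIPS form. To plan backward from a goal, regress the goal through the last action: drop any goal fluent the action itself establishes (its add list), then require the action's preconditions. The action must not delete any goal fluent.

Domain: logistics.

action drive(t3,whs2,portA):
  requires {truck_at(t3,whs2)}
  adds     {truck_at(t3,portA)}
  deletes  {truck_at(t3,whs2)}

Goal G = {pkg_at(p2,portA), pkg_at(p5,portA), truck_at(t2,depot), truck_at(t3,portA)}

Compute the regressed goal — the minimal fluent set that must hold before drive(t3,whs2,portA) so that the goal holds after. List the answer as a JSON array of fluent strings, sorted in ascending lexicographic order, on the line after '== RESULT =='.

Regress:
  G ∩ del = {}  (empty — regression defined)
  G \ add = {pkg_at(p2,portA), pkg_at(p5,portA), truck_at(t2,depot), truck_at(t3,portA)} \ {truck_at(t3,portA)} = {pkg_at(p2,portA), pkg_at(p5,portA), truck_at(t2,depot)}
  ∪ pre   = {pkg_at(p2,portA), pkg_at(p5,portA), truck_at(t2,depot)} ∪ {truck_at(t3,whs2)}
          = {pkg_at(p2,portA), pkg_at(p5,portA), truck_at(t2,depot), truck_at(t3,whs2)}

== RESULT ==
["pkg_at(p2,portA)", "pkg_at(p5,portA)", "truck_at(t2,depot)", "truck_at(t3,whs2)"]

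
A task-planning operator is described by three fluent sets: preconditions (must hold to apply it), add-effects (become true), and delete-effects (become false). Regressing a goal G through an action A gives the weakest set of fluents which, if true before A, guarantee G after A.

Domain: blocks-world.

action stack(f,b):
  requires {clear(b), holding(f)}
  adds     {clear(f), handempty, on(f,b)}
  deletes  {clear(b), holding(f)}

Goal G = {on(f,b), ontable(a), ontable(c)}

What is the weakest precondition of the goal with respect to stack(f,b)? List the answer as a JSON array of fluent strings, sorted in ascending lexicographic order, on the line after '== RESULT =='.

Regress:
  G ∩ del = {}  (empty — regression defined)
  G \ add = {on(f,b), ontable(a), ontable(c)} \ {clear(f), handempty, on(f,b)} = {ontable(a), ontable(c)}
  ∪ pre   = {ontable(a), ontable(c)} ∪ {clear(b), holding(f)}
          = {clear(b), holding(f), ontable(a), ontable(c)}

== RESULT ==
["clear(b)", "holding(f)", "ontable(a)", "ontable(c)"]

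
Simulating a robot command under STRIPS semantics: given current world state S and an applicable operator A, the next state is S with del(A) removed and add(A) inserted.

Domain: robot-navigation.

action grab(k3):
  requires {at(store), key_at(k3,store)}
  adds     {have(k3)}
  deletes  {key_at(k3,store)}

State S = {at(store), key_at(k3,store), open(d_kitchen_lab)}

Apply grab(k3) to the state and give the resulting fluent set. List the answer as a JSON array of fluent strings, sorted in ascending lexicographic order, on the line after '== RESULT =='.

Compute (S \ del) ∪ add:
  pre ⊆ S: {at(store), key_at(k3,store)} ⊆ S  — applicable
  S \ del = {at(store), open(d_kitchen_lab)}
  ∪ add   = {at(store), have(k3), open(d_kitchen_lab)}

== RESULT ==
["at(store)", "have(k3)", "open(d_kitchen_lab)"]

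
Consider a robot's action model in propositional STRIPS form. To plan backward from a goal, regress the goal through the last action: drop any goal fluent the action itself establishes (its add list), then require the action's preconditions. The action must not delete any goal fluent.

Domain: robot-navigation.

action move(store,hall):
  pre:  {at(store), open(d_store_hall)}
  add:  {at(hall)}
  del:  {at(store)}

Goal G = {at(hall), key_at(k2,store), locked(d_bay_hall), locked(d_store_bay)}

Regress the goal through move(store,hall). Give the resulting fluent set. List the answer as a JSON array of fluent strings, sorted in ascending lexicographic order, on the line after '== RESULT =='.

Compute (G \ add) ∪ pre:
  G ∩ del = {}  (empty — regression defined)
  G \ add = {at(hall), key_at(k2,store), locked(d_bay_hall), locked(d_store_bay)} \ {at(hall)} = {key_at(k2,store), locked(d_bay_hall), locked(d_store_bay)}
  ∪ pre   = {key_at(k2,store), locked(d_bay_hall), locked(d_store_bay)} ∪ {at(store), open(d_store_hall)}
          = {at(store), key_at(k2,store), locked(d_bay_hall), locked(d_store_bay), open(d_store_hall)}

== RESULT ==
["at(store)", "key_at(k2,store)", "locked(d_bay_hall)", "locked(d_store_bay)", "open(d_store_hall)"]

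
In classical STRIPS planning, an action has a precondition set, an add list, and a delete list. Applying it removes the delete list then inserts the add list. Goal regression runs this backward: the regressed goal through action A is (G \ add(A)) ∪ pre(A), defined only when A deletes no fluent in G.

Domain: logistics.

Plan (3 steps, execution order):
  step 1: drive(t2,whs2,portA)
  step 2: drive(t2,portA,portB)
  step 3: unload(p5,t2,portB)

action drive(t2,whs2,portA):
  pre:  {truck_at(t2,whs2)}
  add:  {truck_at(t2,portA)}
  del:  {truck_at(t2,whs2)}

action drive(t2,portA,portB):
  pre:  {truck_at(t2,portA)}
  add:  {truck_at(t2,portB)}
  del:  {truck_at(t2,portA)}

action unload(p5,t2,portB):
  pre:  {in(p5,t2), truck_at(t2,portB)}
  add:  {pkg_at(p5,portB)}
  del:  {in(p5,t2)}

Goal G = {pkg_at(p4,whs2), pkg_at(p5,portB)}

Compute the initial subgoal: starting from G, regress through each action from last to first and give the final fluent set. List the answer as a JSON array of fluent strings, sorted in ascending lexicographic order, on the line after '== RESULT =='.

Regress step by step:
  through step 3 (unload(p5,t2,portB)): drop {pkg_at(p5,portB)}, keep {pkg_at(p4,whs2)}, require {in(p5,t2), truck_at(t2,portB)}
    → {in(p5,t2), pkg_at(p4,whs2), truck_at(t2,portB)}
  through step 2 (drive(t2,portA,portB)): drop {truck_at(t2,portB)}, keep {in(p5,t2), pkg_at(p4,whs2)}, require {truck_at(t2,portA)}
    → {in(p5,t2), pkg_at(p4,whs2), truck_at(t2,portA)}
  through step 1 (drive(t2,whs2,portA)): drop {truck_at(t2,portA)}, keep {in(p5,t2), pkg_at(p4,whs2)}, require {truck_at(t2,whs2)}
    → {in(p5,t2), pkg_at(p4,whs2), truck_at(t2,whs2)}

== RESULT ==
["in(p5,t2)", "pkg_at(p4,whs2)", "truck_at(t2,whs2)"]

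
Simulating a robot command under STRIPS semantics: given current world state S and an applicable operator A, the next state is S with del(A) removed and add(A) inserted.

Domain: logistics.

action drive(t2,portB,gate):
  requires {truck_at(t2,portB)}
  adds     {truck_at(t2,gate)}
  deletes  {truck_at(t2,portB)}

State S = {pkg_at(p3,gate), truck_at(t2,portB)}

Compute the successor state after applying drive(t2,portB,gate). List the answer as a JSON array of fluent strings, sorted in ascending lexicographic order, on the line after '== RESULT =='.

Progress:
  pre ⊆ S: {truck_at(t2,portB)} ⊆ S  — applicable
  S \ del = {pkg_at(p3,gate)}
  ∪ add   = {pkg_at(p3,gate), truck_at(t2,gate)}

== RESULT ==
["pkg_at(p3,gate)", "truck_at(t2,gate)"]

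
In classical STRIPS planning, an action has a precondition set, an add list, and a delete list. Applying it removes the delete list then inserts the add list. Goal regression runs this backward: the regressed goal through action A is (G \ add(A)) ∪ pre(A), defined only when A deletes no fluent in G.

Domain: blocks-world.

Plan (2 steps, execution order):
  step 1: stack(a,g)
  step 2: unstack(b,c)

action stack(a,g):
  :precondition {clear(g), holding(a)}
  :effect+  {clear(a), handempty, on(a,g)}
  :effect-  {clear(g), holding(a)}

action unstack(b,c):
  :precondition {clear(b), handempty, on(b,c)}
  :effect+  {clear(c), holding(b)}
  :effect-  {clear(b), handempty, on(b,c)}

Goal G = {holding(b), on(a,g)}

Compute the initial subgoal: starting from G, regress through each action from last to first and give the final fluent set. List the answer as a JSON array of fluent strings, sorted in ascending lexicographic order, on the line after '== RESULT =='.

Regress step by step:
  through step 2 (unstack(b,c)): drop {holding(b)}, keep {on(a,g)}, require {clear(b), handempty, on(b,c)}
    → {clear(b), handempty, on(a,g), on(b,c)}
  through step 1 (stack(a,g)): drop {handempty, on(a,g)}, keep {clear(b), on(b,c)}, require {clear(g), holding(a)}
    → {clear(b), clear(g), holding(a), on(b,c)}

== RESULT ==
["clear(b)", "clear(g)", "holding(a)", "on(b,c)"]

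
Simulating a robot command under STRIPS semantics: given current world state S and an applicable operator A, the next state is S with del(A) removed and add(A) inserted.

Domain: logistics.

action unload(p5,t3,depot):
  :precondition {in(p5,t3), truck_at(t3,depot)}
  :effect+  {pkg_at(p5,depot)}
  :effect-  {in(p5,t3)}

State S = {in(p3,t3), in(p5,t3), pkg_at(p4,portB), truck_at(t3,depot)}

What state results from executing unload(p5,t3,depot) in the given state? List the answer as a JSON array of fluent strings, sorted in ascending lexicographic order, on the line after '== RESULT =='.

Compute (S \ del) ∪ add:
  pre ⊆ S: {in(p5,t3), truck_at(t3,depot)} ⊆ S  — applicable
  S \ del = {in(p3,t3), pkg_at(p4,portB), truck_at(t3,depot)}
  ∪ add   = {in(p3,t3), pkg_at(p4,portB), pkg_at(p5,depot), truck_at(t3,depot)}

== RESULT ==
["in(p3,t3)", "pkg_at(p4,portB)", "pkg_at(p5,depot)", "truck_at(t3,depot)"]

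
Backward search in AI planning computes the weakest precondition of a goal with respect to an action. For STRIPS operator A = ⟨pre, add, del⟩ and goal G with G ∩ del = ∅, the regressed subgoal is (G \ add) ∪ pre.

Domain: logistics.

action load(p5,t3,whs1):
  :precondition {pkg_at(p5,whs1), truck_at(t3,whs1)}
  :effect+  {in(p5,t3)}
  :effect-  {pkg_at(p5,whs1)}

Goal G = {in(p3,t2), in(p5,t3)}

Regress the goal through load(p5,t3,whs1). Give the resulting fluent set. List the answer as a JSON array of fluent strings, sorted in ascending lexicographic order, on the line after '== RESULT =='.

Compute (G \ add) ∪ pre:
  G ∩ del = {}  (empty — regression defined)
  G \ add = {in(p3,t2), in(p5,t3)} \ {in(p5,t3)} = {in(p3,t2)}
  ∪ pre   = {in(p3,t2)} ∪ {pkg_at(p5,whs1), truck_at(t3,whs1)}
          = {in(p3,t2), pkg_at(p5,whs1), truck_at(t3,whs1)}

== RESULT ==
["in(p3,t2)", "pkg_at(p5,whs1)", "truck_at(t3,whs1)"]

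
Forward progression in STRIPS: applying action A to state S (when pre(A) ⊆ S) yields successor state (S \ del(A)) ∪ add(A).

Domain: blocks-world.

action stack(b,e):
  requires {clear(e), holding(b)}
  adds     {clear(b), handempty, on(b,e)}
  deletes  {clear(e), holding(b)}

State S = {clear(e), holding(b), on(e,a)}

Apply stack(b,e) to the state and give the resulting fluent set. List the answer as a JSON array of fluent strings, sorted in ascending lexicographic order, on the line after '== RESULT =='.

Progress:
  pre ⊆ S: {clear(e), holding(b)} ⊆ S  — applicable
  S \ del = {on(e,a)}
  ∪ add   = {clear(b), handempty, on(b,e), on(e,a)}

== RESULT ==
["clear(b)", "handempty", "on(b,e)", "on(e,a)"]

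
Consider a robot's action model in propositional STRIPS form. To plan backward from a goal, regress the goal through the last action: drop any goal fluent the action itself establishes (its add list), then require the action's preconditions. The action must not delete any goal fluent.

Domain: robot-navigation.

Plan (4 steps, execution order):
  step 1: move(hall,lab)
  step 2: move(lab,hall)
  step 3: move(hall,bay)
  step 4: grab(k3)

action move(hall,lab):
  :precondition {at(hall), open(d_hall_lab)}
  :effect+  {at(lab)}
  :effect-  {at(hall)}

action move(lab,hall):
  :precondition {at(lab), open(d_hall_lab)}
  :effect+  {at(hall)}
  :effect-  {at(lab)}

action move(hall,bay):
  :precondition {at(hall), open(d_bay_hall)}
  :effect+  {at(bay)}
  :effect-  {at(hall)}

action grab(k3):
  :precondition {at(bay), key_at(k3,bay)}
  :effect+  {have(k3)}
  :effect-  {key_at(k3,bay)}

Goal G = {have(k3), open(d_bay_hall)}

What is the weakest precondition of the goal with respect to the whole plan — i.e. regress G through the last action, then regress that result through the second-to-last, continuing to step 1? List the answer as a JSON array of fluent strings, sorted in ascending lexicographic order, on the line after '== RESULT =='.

Regress step by step:
  through step 4 (grab(k3)): drop {have(k3)}, keep {open(d_bay_hall)}, require {at(bay), key_at(k3,bay)}
    → {at(bay), key_at(k3,bay), open(d_bay_hall)}
  through step 3 (move(hall,bay)): drop {at(bay)}, keep {key_at(k3,bay), open(d_bay_hall)}, require {at(hall), open(d_bay_hall)}
    → {at(hall), key_at(k3,bay), open(d_bay_hall)}
  through step 2 (move(lab,hall)): drop {at(hall)}, keep {key_at(k3,bay), open(d_bay_hall)}, require {at(lab), open(d_hall_lab)}
    → {at(lab), key_at(k3,bay), open(d_bay_hall), open(d_hall_lab)}
  through step 1 (move(hall,lab)): drop {at(lab)}, keep {key_at(k3,bay), open(d_bay_hall), open(d_hall_lab)}, require {at(hall), open(d_hall_lab)}
    → {at(hall), key_at(k3,bay), open(d_bay_hall), open(d_hall_lab)}

== RESULT ==
["at(hall)", "key_at(k3,bay)", "open(d_bay_hall)", "open(d_hall_lab)"]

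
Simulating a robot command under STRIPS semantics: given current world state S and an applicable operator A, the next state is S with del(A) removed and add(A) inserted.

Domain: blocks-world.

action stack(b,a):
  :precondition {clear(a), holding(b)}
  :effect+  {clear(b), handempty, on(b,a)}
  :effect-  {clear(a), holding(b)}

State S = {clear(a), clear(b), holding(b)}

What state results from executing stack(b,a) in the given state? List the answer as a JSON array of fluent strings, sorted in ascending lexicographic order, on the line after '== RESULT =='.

Compute (S \ del) ∪ add:
  pre ⊆ S: {clear(a), holding(b)} ⊆ S  — applicable
  S \ del = {clear(b)}
  ∪ add   = {clear(b), handempty, on(b,a)}

== RESULT ==
["clear(b)", "handempty", "on(b,a)"]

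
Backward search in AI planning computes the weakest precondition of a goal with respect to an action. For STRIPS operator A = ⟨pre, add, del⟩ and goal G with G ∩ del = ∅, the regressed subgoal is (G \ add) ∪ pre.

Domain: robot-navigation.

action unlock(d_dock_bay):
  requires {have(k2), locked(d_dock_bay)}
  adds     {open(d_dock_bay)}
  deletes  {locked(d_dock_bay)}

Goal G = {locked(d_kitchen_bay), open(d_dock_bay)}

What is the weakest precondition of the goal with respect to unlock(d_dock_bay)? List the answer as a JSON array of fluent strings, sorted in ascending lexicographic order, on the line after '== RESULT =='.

Regress:
  G ∩ del = {}  (empty — regression defined)
  G \ add = {locked(d_kitchen_bay), open(d_dock_bay)} \ {open(d_dock_bay)} = {locked(d_kitchen_bay)}
  ∪ pre   = {locked(d_kitchen_bay)} ∪ {have(k2), locked(d_dock_bay)}
          = {have(k2), locked(d_dock_bay), locked(d_kitchen_bay)}

== RESULT ==
["have(k2)", "locked(d_dock_bay)", "locked(d_kitchen_bay)"]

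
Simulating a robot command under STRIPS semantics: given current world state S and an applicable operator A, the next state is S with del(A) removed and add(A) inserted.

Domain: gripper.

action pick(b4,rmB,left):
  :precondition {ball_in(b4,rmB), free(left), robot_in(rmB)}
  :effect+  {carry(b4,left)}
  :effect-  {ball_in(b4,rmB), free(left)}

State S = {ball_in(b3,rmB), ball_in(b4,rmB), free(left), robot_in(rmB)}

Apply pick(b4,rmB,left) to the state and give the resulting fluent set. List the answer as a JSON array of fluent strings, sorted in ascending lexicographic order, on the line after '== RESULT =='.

Progress:
  pre ⊆ S: {ball_in(b4,rmB), free(left), robot_in(rmB)} ⊆ S  — applicable
  S \ del = {ball_in(b3,rmB), robot_in(rmB)}
  ∪ add   = {ball_in(b3,rmB), carry(b4,left), robot_in(rmB)}

== RESULT ==
["ball_in(b3,rmB)", "carry(b4,left)", "robot_in(rmB)"]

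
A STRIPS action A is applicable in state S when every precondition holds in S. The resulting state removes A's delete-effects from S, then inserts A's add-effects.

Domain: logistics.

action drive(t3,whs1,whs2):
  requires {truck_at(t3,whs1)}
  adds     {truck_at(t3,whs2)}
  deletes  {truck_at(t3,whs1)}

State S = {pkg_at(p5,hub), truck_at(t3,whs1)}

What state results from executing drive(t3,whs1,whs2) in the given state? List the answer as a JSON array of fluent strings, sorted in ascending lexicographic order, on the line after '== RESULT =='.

Compute (S \ del) ∪ add:
  pre ⊆ S: {truck_at(t3,whs1)} ⊆ S  — applicable
  S \ del = {pkg_at(p5,hub)}
  ∪ add   = {pkg_at(p5,hub), truck_at(t3,whs2)}

== RESULT ==
["pkg_at(p5,hub)", "truck_at(t3,whs2)"]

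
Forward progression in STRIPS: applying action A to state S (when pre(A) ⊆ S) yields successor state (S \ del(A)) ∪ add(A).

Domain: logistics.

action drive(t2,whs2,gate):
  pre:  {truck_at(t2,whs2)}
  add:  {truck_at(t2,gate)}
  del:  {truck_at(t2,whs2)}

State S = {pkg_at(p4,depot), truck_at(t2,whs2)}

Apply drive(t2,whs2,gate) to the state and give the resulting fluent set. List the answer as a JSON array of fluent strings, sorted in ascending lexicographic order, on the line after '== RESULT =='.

Progress:
  pre ⊆ S: {truck_at(t2,whs2)} ⊆ S  — applicable
  S \ del = {pkg_at(p4,depot)}
  ∪ add   = {pkg_at(p4,depot), truck_at(t2,gate)}

== RESULT ==
["pkg_at(p4,depot)", "truck_at(t2,gate)"]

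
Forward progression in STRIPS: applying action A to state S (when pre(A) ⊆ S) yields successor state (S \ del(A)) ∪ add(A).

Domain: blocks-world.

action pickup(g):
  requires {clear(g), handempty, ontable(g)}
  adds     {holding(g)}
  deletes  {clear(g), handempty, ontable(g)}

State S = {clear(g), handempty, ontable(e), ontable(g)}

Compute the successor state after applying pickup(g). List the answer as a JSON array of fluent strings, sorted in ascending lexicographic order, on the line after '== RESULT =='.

Compute (S \ del) ∪ add:
  pre ⊆ S: {clear(g), handempty, ontable(g)} ⊆ S  — applicable
  S \ del = {ontable(e)}
  ∪ add   = {holding(g), ontable(e)}

== RESULT ==
["holding(g)", "ontable(e)"]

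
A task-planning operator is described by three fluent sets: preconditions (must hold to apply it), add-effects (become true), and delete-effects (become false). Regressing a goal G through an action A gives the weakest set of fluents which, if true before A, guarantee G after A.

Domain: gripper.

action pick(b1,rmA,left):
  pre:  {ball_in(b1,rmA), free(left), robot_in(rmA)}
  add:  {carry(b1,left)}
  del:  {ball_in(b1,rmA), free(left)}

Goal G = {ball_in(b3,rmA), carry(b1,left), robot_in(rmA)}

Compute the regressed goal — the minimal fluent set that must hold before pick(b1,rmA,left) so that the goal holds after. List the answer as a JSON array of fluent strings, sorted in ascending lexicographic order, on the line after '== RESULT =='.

Regress:
  G ∩ del = {}  (empty — regression defined)
  G \ add = {ball_in(b3,rmA), carry(b1,left), robot_in(rmA)} \ {carry(b1,left)} = {ball_in(b3,rmA), robot_in(rmA)}
  ∪ pre   = {ball_in(b3,rmA), robot_in(rmA)} ∪ {ball_in(b1,rmA), free(left), robot_in(rmA)}
          = {ball_in(b1,rmA), ball_in(b3,rmA), free(left), robot_in(rmA)}

== RESULT ==
["ball_in(b1,rmA)", "ball_in(b3,rmA)", "free(left)", "robot_in(rmA)"]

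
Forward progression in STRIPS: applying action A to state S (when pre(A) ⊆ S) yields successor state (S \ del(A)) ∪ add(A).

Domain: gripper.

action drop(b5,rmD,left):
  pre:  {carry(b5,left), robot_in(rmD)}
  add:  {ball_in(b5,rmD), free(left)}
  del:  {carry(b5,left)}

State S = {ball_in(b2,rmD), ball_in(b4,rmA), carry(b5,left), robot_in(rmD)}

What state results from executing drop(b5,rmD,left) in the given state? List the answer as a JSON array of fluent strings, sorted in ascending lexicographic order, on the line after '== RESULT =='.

Compute (S \ del) ∪ add:
  pre ⊆ S: {carry(b5,left), robot_in(rmD)} ⊆ S  — applicable
  S \ del = {ball_in(b2,rmD), ball_in(b4,rmA), robot_in(rmD)}
  ∪ add   = {ball_in(b2,rmD), ball_in(b4,rmA), ball_in(b5,rmD), free(left), robot_in(rmD)}

== RESULT ==
["ball_in(b2,rmD)", "ball_in(b4,rmA)", "ball_in(b5,rmD)", "free(left)", "robot_in(rmD)"]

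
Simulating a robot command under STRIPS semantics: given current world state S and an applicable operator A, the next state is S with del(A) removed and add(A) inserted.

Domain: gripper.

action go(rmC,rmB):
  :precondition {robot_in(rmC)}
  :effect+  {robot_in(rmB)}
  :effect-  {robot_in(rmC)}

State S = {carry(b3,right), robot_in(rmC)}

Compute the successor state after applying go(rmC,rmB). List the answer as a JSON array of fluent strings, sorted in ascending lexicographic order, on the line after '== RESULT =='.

Compute (S \ del) ∪ add:
  pre ⊆ S: {robot_in(rmC)} ⊆ S  — applicable
  S \ del = {carry(b3,right)}
  ∪ add   = {carry(b3,right), robot_in(rmB)}

== RESULT ==
["carry(b3,right)", "robot_in(rmB)"]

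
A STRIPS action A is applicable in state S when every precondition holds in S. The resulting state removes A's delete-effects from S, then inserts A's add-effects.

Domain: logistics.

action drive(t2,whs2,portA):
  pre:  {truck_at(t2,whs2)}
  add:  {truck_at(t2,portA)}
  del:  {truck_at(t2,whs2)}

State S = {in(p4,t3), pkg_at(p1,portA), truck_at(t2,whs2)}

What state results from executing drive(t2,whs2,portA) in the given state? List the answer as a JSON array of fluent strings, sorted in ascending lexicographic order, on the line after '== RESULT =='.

Compute (S \ del) ∪ add:
  pre ⊆ S: {truck_at(t2,whs2)} ⊆ S  — applicable
  S \ del = {in(p4,t3), pkg_at(p1,portA)}
  ∪ add   = {in(p4,t3), pkg_at(p1,portA), truck_at(t2,portA)}

== RESULT ==
["in(p4,t3)", "pkg_at(p1,portA)", "truck_at(t2,portA)"]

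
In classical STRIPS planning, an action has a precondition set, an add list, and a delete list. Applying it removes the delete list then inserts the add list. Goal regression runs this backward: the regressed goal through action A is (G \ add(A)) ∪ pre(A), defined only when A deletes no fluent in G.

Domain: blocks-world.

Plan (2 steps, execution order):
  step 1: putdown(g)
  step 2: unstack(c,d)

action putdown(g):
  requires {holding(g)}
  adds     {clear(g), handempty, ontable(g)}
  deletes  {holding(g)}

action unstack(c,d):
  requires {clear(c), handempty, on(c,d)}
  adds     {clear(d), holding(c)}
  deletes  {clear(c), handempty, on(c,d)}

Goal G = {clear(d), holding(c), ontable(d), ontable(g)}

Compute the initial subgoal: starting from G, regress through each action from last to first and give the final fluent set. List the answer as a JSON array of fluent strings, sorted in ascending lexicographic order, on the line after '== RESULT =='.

Work backward from the goal:
  through step 2 (unstack(c,d)): drop {clear(d), holding(c)}, keep {ontable(d), ontable(g)}, require {clear(c), handempty, on(c,d)}
    → {clear(c), handempty, on(c,d), ontable(d), ontable(g)}
  through step 1 (putdown(g)): drop {handempty, ontable(g)}, keep {clear(c), on(c,d), ontable(d)}, require {holding(g)}
    → {clear(c), holding(g), on(c,d), ontable(d)}

== RESULT ==
["clear(c)", "holding(g)", "on(c,d)", "ontable(d)"]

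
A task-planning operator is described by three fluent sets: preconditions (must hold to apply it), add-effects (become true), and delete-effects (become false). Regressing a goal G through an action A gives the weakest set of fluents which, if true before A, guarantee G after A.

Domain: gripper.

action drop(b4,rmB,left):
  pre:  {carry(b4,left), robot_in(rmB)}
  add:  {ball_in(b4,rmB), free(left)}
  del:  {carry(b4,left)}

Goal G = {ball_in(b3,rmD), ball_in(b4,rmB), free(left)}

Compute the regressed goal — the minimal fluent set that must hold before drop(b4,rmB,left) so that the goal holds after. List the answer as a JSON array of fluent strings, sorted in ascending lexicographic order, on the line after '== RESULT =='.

Compute (G \ add) ∪ pre:
  G ∩ del = {}  (empty — regression defined)
  G \ add = {ball_in(b3,rmD), ball_in(b4,rmB), free(left)} \ {ball_in(b4,rmB), free(left)} = {ball_in(b3,rmD)}
  ∪ pre   = {ball_in(b3,rmD)} ∪ {carry(b4,left), robot_in(rmB)}
          = {ball_in(b3,rmD), carry(b4,left), robot_in(rmB)}

== RESULT ==
["ball_in(b3,rmD)", "carry(b4,left)", "robot_in(rmB)"]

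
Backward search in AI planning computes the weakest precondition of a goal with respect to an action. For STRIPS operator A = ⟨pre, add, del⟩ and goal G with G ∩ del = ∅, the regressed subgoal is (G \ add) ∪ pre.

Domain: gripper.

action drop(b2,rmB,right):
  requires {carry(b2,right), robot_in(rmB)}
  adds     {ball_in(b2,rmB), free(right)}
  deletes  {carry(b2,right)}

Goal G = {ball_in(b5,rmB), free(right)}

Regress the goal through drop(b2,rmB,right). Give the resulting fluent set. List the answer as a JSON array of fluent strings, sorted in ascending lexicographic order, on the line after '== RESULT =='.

Regress:
  G ∩ del = {}  (empty — regression defined)
  G \ add = {ball_in(b5,rmB), free(right)} \ {ball_in(b2,rmB), free(right)} = {ball_in(b5,rmB)}
  ∪ pre   = {ball_in(b5,rmB)} ∪ {carry(b2,right), robot_in(rmB)}
          = {ball_in(b5,rmB), carry(b2,right), robot_in(rmB)}

== RESULT ==
["ball_in(b5,rmB)", "carry(b2,right)", "robot_in(rmB)"]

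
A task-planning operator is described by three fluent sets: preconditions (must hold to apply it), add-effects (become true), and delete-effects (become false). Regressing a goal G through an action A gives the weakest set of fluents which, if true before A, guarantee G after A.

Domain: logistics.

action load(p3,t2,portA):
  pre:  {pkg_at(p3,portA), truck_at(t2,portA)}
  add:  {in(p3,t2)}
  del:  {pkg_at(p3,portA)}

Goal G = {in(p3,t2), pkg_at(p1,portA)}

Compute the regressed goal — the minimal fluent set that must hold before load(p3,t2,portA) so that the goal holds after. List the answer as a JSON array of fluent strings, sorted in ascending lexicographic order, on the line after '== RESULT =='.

Compute (G \ add) ∪ pre:
  G ∩ del = {}  (empty — regression defined)
  G \ add = {in(p3,t2), pkg_at(p1,portA)} \ {in(p3,t2)} = {pkg_at(p1,portA)}
  ∪ pre   = {pkg_at(p1,portA)} ∪ {pkg_at(p3,portA), truck_at(t2,portA)}
          = {pkg_at(p1,portA), pkg_at(p3,portA), truck_at(t2,portA)}

== RESULT ==
["pkg_at(p1,portA)", "pkg_at(p3,portA)", "truck_at(t2,portA)"]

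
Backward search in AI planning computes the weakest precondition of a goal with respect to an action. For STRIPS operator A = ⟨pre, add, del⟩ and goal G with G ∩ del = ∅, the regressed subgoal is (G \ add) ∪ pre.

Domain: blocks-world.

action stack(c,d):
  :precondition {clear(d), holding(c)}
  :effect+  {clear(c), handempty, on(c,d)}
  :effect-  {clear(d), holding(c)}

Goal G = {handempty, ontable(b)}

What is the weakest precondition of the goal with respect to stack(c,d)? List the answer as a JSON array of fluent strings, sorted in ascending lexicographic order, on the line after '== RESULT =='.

Regress:
  G ∩ del = {}  (empty — regression defined)
  G \ add = {handempty, ontable(b)} \ {clear(c), handempty, on(c,d)} = {ontable(b)}
  ∪ pre   = {ontable(b)} ∪ {clear(d), holding(c)}
          = {clear(d), holding(c), ontable(b)}

== RESULT ==
["clear(d)", "holding(c)", "ontable(b)"]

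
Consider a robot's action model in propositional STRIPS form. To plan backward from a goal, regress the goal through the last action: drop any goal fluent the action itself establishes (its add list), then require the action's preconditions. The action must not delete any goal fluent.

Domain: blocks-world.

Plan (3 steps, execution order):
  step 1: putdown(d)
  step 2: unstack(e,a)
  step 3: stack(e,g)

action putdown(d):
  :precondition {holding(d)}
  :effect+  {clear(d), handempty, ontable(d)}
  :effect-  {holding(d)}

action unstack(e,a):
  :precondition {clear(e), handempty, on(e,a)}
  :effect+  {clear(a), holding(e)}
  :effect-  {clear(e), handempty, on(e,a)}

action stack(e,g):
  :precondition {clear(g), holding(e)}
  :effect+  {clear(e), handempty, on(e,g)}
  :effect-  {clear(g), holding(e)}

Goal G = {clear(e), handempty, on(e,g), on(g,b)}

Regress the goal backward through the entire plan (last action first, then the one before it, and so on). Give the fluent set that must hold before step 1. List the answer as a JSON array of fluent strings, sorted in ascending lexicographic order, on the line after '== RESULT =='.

Work backward from the goal:
  through step 3 (stack(e,g)): drop {clear(e), handempty, on(e,g)}, keep {on(g,b)}, require {clear(g), holding(e)}
    → {clear(g), holding(e), on(g,b)}
  through step 2 (unstack(e,a)): drop {holding(e)}, keep {clear(g), on(g,b)}, require {clear(e), handempty, on(e,a)}
    → {clear(e), clear(g), handempty, on(e,a), on(g,b)}
  through step 1 (putdown(d)): drop {handempty}, keep {clear(e), clear(g), on(e,a), on(g,b)}, require {holding(d)}
    → {clear(e), clear(g), holding(d), on(e,a), on(g,b)}

== RESULT ==
["clear(e)", "clear(g)", "holding(d)", "on(e,a)", "on(g,b)"]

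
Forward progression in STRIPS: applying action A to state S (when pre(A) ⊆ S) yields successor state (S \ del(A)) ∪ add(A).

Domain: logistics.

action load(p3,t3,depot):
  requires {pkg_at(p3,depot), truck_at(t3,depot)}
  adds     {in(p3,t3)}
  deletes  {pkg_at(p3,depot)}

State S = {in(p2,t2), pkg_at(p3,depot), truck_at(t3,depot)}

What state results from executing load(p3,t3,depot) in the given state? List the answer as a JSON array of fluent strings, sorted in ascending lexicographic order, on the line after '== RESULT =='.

Compute (S \ del) ∪ add:
  pre ⊆ S: {pkg_at(p3,depot), truck_at(t3,depot)} ⊆ S  — applicable
  S \ del = {in(p2,t2), truck_at(t3,depot)}
  ∪ add   = {in(p2,t2), in(p3,t3), truck_at(t3,depot)}

== RESULT ==
["in(p2,t2)", "in(p3,t3)", "truck_at(t3,depot)"]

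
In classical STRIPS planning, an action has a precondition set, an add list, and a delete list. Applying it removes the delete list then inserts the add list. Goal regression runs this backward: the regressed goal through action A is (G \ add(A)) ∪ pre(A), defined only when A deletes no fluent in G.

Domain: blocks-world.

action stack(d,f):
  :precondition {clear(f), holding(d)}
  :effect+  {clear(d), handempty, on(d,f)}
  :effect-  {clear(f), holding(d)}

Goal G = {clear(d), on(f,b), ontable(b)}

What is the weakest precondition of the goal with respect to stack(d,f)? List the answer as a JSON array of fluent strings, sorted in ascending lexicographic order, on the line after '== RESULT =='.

Compute (G \ add) ∪ pre:
  G ∩ del = {}  (empty — regression defined)
  G \ add = {clear(d), on(f,b), ontable(b)} \ {clear(d), handempty, on(d,f)} = {on(f,b), ontable(b)}
  ∪ pre   = {on(f,b), ontable(b)} ∪ {clear(f), holding(d)}
          = {clear(f), holding(d), on(f,b), ontable(b)}

== RESULT ==
["clear(f)", "holding(d)", "on(f,b)", "ontable(b)"]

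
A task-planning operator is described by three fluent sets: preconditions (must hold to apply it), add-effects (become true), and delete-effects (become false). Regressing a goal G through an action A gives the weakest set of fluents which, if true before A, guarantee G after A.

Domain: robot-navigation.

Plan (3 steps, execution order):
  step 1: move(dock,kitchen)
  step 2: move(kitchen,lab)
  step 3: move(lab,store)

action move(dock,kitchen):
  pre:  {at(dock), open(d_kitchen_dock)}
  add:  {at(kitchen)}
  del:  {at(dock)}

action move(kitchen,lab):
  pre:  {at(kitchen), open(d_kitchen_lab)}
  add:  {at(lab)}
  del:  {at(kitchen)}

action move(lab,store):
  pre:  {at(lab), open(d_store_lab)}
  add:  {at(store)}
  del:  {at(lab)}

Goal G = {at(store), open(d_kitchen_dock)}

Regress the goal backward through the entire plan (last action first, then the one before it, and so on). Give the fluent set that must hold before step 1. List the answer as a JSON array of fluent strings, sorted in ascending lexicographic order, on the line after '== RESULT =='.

Work backward from the goal:
  through step 3 (move(lab,store)): drop {at(store)}, keep {open(d_kitchen_dock)}, require {at(lab), open(d_store_lab)}
    → {at(lab), open(d_kitchen_dock), open(d_store_lab)}
  through step 2 (move(kitchen,lab)): drop {at(lab)}, keep {open(d_kitchen_dock), open(d_store_lab)}, require {at(kitchen), open(d_kitchen_lab)}
    → {at(kitchen), open(d_kitchen_dock), open(d_kitchen_lab), open(d_store_lab)}
  through step 1 (move(dock,kitchen)): drop {at(kitchen)}, keep {open(d_kitchen_dock), open(d_kitchen_lab), open(d_store_lab)}, require {at(dock), open(d_kitchen_dock)}
    → {at(dock), open(d_kitchen_dock), open(d_kitchen_lab), open(d_store_lab)}

== RESULT ==
["at(dock)", "open(d_kitchen_dock)", "open(d_kitchen_lab)", "open(d_store_lab)"]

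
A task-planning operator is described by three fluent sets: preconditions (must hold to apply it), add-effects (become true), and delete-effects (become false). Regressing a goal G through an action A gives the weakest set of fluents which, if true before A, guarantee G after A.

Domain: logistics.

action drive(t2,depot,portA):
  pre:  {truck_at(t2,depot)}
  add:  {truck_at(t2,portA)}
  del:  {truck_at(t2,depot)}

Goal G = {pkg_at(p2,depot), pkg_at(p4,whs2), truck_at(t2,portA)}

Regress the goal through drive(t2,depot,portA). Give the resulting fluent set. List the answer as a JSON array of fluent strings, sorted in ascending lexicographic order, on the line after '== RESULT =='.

Compute (G \ add) ∪ pre:
  G ∩ del = {}  (empty — regression defined)
  G \ add = {pkg_at(p2,depot), pkg_at(p4,whs2), truck_at(t2,portA)} \ {truck_at(t2,portA)} = {pkg_at(p2,depot), pkg_at(p4,whs2)}
  ∪ pre   = {pkg_at(p2,depot), pkg_at(p4,whs2)} ∪ {truck_at(t2,depot)}
          = {pkg_at(p2,depot), pkg_at(p4,whs2), truck_at(t2,depot)}

== RESULT ==
["pkg_at(p2,depot)", "pkg_at(p4,whs2)", "truck_at(t2,depot)"]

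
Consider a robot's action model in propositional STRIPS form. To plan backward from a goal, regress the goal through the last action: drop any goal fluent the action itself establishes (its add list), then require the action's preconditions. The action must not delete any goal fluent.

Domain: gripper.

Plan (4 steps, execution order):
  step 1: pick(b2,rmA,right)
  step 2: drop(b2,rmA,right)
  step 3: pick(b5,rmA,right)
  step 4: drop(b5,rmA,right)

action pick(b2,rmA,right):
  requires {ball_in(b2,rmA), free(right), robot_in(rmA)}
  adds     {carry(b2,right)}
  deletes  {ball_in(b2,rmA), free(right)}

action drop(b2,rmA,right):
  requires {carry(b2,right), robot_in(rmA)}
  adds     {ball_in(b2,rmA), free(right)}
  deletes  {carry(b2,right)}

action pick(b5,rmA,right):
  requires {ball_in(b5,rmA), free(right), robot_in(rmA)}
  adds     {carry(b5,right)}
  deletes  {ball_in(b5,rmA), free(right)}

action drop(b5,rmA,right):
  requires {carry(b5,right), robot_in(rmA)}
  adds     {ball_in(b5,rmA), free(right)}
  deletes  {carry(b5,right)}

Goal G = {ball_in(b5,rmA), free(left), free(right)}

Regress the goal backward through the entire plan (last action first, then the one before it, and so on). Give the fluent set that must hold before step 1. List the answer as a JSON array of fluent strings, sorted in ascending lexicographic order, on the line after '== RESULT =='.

Work backward from the goal:
  through step 4 (drop(b5,rmA,right)): drop {ball_in(b5,rmA), free(right)}, keep {free(left)}, require {carry(b5,right), robot_in(rmA)}
    → {carry(b5,right), free(left), robot_in(rmA)}
  through step 3 (pick(b5,rmA,right)): drop {carry(b5,right)}, keep {free(left), robot_in(rmA)}, require {ball_in(b5,rmA), free(right), robot_in(rmA)}
    → {ball_in(b5,rmA), free(left), free(right), robot_in(rmA)}
  through step 2 (drop(b2,rmA,right)): drop {free(right)}, keep {ball_in(b5,rmA), free(left), robot_in(rmA)}, require {carry(b2,right), robot_in(rmA)}
    → {ball_in(b5,rmA), carry(b2,right), free(left), robot_in(rmA)}
  through step 1 (pick(b2,rmA,right)): drop {carry(b2,right)}, keep {ball_in(b5,rmA), free(left), robot_in(rmA)}, require {ball_in(b2,rmA), free(right), robot_in(rmA)}
    → {ball_in(b2,rmA), ball_in(b5,rmA), free(left), free(right), robot_in(rmA)}

== RESULT ==
["ball_in(b2,rmA)", "ball_in(b5,rmA)", "free(left)", "free(right)", "robot_in(rmA)"]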